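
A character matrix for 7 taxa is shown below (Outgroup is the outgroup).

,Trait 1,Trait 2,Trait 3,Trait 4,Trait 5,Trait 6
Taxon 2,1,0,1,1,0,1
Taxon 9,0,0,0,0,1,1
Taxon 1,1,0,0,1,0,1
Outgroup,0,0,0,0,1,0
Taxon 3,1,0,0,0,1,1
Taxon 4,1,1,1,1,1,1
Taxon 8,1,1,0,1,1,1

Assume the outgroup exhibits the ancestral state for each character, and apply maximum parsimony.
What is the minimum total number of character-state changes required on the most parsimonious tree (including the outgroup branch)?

7

Character polarity is set by the outgroup: the derived state is whichever differs from the outgroup's state, so for Trait 5 the derived state is '0', and for the remaining characters it is '1'.
Trait 1 (derived state '1') is shared by Taxon 1, Taxon 2, Taxon 3, Taxon 4, and Taxon 8 — a synapomorphy uniting that clade.
Only Taxon 4 and Taxon 8 show the derived state '1' for Trait 2, supporting them as a clade.
Trait 3 groups Taxon 2 and Taxon 4, which is incompatible with the clades supported by the remaining characters; treating it as convergent (homoplasy) costs fewer steps than any alternative tree.
Trait 4: derived state '1' in Taxon 1, Taxon 2, Taxon 4, and Taxon 8 only — synapomorphy for {Taxon 1, Taxon 2, Taxon 4, Taxon 8}.
Trait 5: derived state '0' in Taxon 1 and Taxon 2 only — synapomorphy for {Taxon 1, Taxon 2}.
All ingroup taxa share the derived state '1' for Trait 6; it defines the ingroup but does not resolve relationships within it.
Most parsimonious ingroup topology: ((((Taxon 4,Taxon 8),(Taxon 2,Taxon 1)),Taxon 3),Taxon 9).
Changes per character on this tree: Trait 1: 1; Trait 2: 1; Trait 3: 2; Trait 4: 1; Trait 5: 1; Trait 6: 1.
Total = 7.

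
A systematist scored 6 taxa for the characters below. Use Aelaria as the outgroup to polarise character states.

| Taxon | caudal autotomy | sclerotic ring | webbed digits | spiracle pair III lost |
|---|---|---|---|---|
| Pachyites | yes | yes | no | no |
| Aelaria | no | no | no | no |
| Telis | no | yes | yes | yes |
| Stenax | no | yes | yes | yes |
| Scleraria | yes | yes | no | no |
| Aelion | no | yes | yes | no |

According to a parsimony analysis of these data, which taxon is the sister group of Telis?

The outgroup has state 'no' for every character, so 'yes' is the derived state throughout.
Only Pachyites and Scleraria show the derived state 'yes' for caudal autotomy, supporting them as a clade.
sclerotic ring (derived state 'yes') is shared by all ingroup taxa — unites the whole ingroup.
Only Aelion, Stenax, and Telis show the derived state 'yes' for webbed digits, supporting them as a clade.
Only Stenax and Telis show the derived state 'yes' for spiracle pair III lost, supporting them as a clade.
Most parsimonious ingroup topology: ((Scleraria,Pachyites),(Aelion,(Stenax,Telis))).
Telis and Stenax form a cherry on this tree, so they are sister taxa.

Stenax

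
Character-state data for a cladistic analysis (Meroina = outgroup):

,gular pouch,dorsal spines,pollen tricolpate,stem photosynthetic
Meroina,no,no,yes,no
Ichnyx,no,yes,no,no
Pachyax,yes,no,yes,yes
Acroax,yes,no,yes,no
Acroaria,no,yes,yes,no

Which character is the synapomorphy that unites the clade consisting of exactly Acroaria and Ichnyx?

Character polarity is set by the outgroup: the derived state is whichever differs from the outgroup's state, so for pollen tricolpate the derived state is 'no', and for the remaining characters it is 'yes'.
gular pouch (derived state 'yes') is shared by Acroax and Pachyax — a synapomorphy uniting that clade.
dorsal spines: derived state 'yes' in Acroaria and Ichnyx only — synapomorphy for {Acroaria, Ichnyx}.
pollen tricolpate (derived state 'no') is unique to Ichnyx (autapomorphy; uninformative for grouping).
stem photosynthetic (derived state 'yes') is unique to Pachyax (autapomorphy; uninformative for grouping).
Most parsimonious ingroup topology: ((Ichnyx,Acroaria),(Pachyax,Acroax)).
The clade {Acroaria, Ichnyx} is supported by dorsal spines: its derived state 'yes' occurs in exactly those taxa and in no other taxon (including the outgroup).

dorsal spines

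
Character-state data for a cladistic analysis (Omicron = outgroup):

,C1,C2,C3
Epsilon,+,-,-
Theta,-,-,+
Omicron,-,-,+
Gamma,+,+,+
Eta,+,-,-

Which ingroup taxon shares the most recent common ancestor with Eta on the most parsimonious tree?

Character polarity is set by the outgroup: the derived state is whichever differs from the outgroup's state, so for C3 the derived state is '-', and for the remaining characters it is '+'.
C1 (derived state '+') is shared by Epsilon, Eta, and Gamma — a synapomorphy uniting that clade.
C2 (derived state '+') is unique to Gamma (autapomorphy; uninformative for grouping).
C3: derived state '-' in Epsilon and Eta only — synapomorphy for {Epsilon, Eta}.
Most parsimonious ingroup topology: (((Epsilon,Eta),Gamma),Theta).
Eta and Epsilon form a cherry on this tree, so they are sister taxa.

Epsilon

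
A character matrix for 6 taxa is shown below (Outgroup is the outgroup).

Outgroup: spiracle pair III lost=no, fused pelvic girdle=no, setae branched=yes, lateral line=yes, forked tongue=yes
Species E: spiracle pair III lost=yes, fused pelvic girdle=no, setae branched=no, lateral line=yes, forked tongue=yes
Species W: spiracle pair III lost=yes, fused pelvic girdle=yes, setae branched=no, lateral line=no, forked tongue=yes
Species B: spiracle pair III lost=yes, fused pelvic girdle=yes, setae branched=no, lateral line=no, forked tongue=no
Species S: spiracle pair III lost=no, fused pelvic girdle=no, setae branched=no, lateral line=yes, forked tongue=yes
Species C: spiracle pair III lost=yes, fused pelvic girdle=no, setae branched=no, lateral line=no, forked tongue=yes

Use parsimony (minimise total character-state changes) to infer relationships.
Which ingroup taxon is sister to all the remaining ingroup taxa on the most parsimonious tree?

Species S

Character polarity is set by the outgroup: the derived state is whichever differs from the outgroup's state, so for setae branched, lateral line, forked tongue the derived state is 'no', and for the remaining characters it is 'yes'.
spiracle pair III lost (derived state 'yes') is shared by Species B, Species C, Species E, and Species W — a synapomorphy uniting that clade.
fused pelvic girdle: derived state 'yes' in Species B and Species W only — synapomorphy for {Species B, Species W}.
setae branched (derived state 'no') is shared by all ingroup taxa — unites the whole ingroup.
lateral line (derived state 'no') is shared by Species B, Species C, and Species W — a synapomorphy uniting that clade.
forked tongue (derived state 'no') is unique to Species B (autapomorphy; uninformative for grouping).
Most parsimonious ingroup topology: ((Species E,((Species W,Species B),Species C)),Species S).
Species S is sister to the clade containing all other ingroup taxa, so it is the earliest-diverging (most basal) ingroup lineage.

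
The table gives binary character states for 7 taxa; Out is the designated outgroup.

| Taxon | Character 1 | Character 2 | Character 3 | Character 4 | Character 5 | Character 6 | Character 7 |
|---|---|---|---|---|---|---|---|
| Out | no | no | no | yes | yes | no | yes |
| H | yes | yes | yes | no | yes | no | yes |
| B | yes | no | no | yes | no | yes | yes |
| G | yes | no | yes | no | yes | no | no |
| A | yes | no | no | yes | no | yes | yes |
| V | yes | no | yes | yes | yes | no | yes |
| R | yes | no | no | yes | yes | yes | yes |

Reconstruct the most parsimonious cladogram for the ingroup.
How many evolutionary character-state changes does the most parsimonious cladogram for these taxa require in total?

7

Character polarity is set by the outgroup: the derived state is whichever differs from the outgroup's state, so for Character 4, Character 5, Character 7 the derived state is 'no', and for the remaining characters it is 'yes'.
All ingroup taxa share the derived state 'yes' for Character 1; it defines the ingroup but does not resolve relationships within it.
Character 2: derived state 'yes' in H only — an autapomorphy, so it tells us nothing about relationships among taxa.
Character 3: derived state 'yes' in G, H, and V only — synapomorphy for {G, H, V}.
Character 4 (derived state 'no') is shared by G and H — a synapomorphy uniting that clade.
Character 5: derived state 'no' in A and B only — synapomorphy for {A, B}.
Only A, B, and R show the derived state 'yes' for Character 6, supporting them as a clade.
Character 7 (derived state 'no') is unique to G (autapomorphy; uninformative for grouping).
Most parsimonious ingroup topology: (((H,G),V),((B,A),R)).
Changes per character on this tree: Character 1: 1; Character 2: 1; Character 3: 1; Character 4: 1; Character 5: 1; Character 6: 1; Character 7: 1.
Total = 7.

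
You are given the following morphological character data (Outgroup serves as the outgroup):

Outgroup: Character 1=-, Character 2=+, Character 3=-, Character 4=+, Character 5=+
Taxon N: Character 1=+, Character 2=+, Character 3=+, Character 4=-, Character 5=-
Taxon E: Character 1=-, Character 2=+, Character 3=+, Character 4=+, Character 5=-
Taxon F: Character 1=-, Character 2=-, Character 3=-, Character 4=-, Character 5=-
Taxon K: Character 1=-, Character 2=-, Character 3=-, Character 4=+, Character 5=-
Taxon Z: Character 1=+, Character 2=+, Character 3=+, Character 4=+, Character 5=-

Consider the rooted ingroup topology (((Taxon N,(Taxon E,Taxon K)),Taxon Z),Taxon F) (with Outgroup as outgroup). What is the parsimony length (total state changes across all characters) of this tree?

9

Map each character onto (((Taxon N,(Taxon E,Taxon K)),Taxon Z),Taxon F) (rooted by Outgroup) and count the minimum state changes it requires (Fitch parsimony):
Character 1: 2; Character 2: 2; Character 3: 2; Character 4: 2; Character 5: 1.
Total tree length = 9.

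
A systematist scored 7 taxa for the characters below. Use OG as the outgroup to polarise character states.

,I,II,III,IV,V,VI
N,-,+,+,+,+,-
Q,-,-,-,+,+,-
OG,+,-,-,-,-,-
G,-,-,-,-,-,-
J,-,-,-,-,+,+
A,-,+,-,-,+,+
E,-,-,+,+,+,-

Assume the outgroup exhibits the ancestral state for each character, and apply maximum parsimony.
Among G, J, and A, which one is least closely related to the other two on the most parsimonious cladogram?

G

Character polarity is set by the outgroup: the derived state is whichever differs from the outgroup's state, so for I the derived state is '-', and for the remaining characters it is '+'.
All ingroup taxa share the derived state '-' for I; it defines the ingroup but does not resolve relationships within it.
II (state '+') occurs in A and N but conflicts with the nesting implied by the other characters — most parsimoniously interpreted as homoplasy.
III: derived state '+' in E and N only — synapomorphy for {E, N}.
IV: derived state '+' in E, N, and Q only — synapomorphy for {E, N, Q}.
V (derived state '+') is shared by A, E, J, N, and Q — a synapomorphy uniting that clade.
Only A and J show the derived state '+' for VI, supporting them as a clade.
Most parsimonious ingroup topology: (((A,J),((E,N),Q)),G).
A and J share a more recent common ancestor with each other than either does with G, so G is the least closely related of the three.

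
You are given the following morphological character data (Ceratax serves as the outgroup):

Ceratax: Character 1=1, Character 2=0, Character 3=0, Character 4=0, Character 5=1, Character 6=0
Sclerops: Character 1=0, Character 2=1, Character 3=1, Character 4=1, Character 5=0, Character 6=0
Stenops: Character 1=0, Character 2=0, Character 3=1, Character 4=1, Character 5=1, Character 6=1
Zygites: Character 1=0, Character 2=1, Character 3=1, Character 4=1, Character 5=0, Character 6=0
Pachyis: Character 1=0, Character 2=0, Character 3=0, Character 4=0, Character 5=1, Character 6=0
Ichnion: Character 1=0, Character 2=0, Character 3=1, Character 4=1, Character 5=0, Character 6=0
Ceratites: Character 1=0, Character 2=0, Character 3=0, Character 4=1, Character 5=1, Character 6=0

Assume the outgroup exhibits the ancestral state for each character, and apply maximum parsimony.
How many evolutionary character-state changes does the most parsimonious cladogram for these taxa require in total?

6

Character polarity is set by the outgroup: the derived state is whichever differs from the outgroup's state, so for Character 1, Character 5 the derived state is '0', and for the remaining characters it is '1'.
All ingroup taxa share the derived state '0' for Character 1; it defines the ingroup but does not resolve relationships within it.
Character 2: derived state '1' in Sclerops and Zygites only — synapomorphy for {Sclerops, Zygites}.
Character 3: derived state '1' in Ichnion, Sclerops, Stenops, and Zygites only — synapomorphy for {Ichnion, Sclerops, Stenops, Zygites}.
Character 4: derived state '1' in Ceratites, Ichnion, Sclerops, Stenops, and Zygites only — synapomorphy for {Ceratites, Ichnion, Sclerops, Stenops, Zygites}.
Only Ichnion, Sclerops, and Zygites show the derived state '0' for Character 5, supporting them as a clade.
Character 6 (derived state '1') is unique to Stenops (autapomorphy; uninformative for grouping).
Most parsimonious ingroup topology: (((((Sclerops,Zygites),Ichnion),Stenops),Ceratites),Pachyis).
Changes per character on this tree: Character 1: 1; Character 2: 1; Character 3: 1; Character 4: 1; Character 5: 1; Character 6: 1.
Total = 6.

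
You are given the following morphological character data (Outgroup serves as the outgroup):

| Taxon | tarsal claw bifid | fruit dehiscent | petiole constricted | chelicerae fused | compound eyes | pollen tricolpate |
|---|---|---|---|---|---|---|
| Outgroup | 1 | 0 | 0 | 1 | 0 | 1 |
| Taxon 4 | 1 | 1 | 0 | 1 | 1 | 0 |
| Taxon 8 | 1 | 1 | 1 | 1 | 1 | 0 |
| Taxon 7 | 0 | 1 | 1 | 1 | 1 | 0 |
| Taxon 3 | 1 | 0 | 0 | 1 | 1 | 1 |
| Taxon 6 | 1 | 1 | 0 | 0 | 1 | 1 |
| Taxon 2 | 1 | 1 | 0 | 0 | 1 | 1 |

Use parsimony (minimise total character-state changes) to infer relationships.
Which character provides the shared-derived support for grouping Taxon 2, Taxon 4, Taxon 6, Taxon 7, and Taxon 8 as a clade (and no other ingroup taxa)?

Character polarity is set by the outgroup: the derived state is whichever differs from the outgroup's state, so for tarsal claw bifid, chelicerae fused, pollen tricolpate the derived state is '0', and for the remaining characters it is '1'.
tarsal claw bifid (derived state '0') is unique to Taxon 7 (autapomorphy; uninformative for grouping).
fruit dehiscent: derived state '1' in Taxon 2, Taxon 4, Taxon 6, Taxon 7, and Taxon 8 only — synapomorphy for {Taxon 2, Taxon 4, Taxon 6, Taxon 7, Taxon 8}.
petiole constricted: derived state '1' in Taxon 7 and Taxon 8 only — synapomorphy for {Taxon 7, Taxon 8}.
chelicerae fused (derived state '0') is shared by Taxon 2 and Taxon 6 — a synapomorphy uniting that clade.
All ingroup taxa share the derived state '1' for compound eyes; it defines the ingroup but does not resolve relationships within it.
pollen tricolpate: derived state '0' in Taxon 4, Taxon 7, and Taxon 8 only — synapomorphy for {Taxon 4, Taxon 7, Taxon 8}.
Most parsimonious ingroup topology: (((Taxon 4,(Taxon 8,Taxon 7)),(Taxon 6,Taxon 2)),Taxon 3).
The clade {Taxon 2, Taxon 4, Taxon 6, Taxon 7, Taxon 8} is supported by fruit dehiscent: its derived state '1' occurs in exactly those taxa and in no other taxon (including the outgroup).

fruit dehiscent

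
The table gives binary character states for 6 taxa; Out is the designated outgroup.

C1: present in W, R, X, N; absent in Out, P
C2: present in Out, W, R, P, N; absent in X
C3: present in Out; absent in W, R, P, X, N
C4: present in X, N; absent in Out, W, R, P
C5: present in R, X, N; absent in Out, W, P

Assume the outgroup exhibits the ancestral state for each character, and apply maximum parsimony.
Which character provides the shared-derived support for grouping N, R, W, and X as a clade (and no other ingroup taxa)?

Character polarity is set by the outgroup: the derived state is whichever differs from the outgroup's state, so for C2, C3 the derived state is 'absent', and for the remaining characters it is 'present'.
Only N, R, W, and X show the derived state 'present' for C1, supporting them as a clade.
C2 (derived state 'absent') is unique to X (autapomorphy; uninformative for grouping).
C3 (derived state 'absent') is shared by all ingroup taxa — unites the whole ingroup.
Only N and X show the derived state 'present' for C4, supporting them as a clade.
C5: derived state 'present' in N, R, and X only — synapomorphy for {N, R, X}.
Most parsimonious ingroup topology: ((W,(R,(X,N))),P).
The clade {N, R, W, X} is supported by C1: its derived state 'present' occurs in exactly those taxa and in no other taxon (including the outgroup).

C1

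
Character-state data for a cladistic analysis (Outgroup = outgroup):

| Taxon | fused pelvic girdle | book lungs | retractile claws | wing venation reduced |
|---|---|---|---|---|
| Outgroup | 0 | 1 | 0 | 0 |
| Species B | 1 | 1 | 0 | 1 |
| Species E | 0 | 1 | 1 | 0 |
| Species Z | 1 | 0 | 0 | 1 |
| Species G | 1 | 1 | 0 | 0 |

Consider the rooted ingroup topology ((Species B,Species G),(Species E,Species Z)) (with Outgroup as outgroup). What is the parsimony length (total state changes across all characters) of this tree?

6

Map each character onto ((Species B,Species G),(Species E,Species Z)) (rooted by Outgroup) and count the minimum state changes it requires (Fitch parsimony):
fused pelvic girdle: 2; book lungs: 1; retractile claws: 1; wing venation reduced: 2.
Total tree length = 6.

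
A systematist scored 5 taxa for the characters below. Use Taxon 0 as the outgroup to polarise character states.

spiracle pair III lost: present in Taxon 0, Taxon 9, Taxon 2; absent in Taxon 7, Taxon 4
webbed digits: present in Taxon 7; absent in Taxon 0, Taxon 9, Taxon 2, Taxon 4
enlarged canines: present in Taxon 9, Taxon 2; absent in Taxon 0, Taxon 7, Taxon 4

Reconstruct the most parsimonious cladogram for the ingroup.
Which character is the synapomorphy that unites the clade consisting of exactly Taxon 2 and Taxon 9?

enlarged canines

Character polarity is set by the outgroup: the derived state is whichever differs from the outgroup's state, so for spiracle pair III lost the derived state is 'absent', and for the remaining characters it is 'present'.
Only Taxon 4 and Taxon 7 show the derived state 'absent' for spiracle pair III lost, supporting them as a clade.
webbed digits (derived state 'present') is unique to Taxon 7 (autapomorphy; uninformative for grouping).
enlarged canines: derived state 'present' in Taxon 2 and Taxon 9 only — synapomorphy for {Taxon 2, Taxon 9}.
Most parsimonious ingroup topology: ((Taxon 9,Taxon 2),(Taxon 7,Taxon 4)).
The clade {Taxon 2, Taxon 9} is supported by enlarged canines: its derived state 'present' occurs in exactly those taxa and in no other taxon (including the outgroup).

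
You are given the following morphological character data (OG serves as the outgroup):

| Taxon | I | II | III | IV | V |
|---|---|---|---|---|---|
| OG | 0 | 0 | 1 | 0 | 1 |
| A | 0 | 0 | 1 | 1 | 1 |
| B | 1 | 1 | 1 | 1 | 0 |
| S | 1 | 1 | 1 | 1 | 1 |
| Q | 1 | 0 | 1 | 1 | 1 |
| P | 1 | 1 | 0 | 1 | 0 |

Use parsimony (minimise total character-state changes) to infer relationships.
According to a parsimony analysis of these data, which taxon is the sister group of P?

Character polarity is set by the outgroup: the derived state is whichever differs from the outgroup's state, so for III, V the derived state is '0', and for the remaining characters it is '1'.
I: derived state '1' in B, P, Q, and S only — synapomorphy for {B, P, Q, S}.
II: derived state '1' in B, P, and S only — synapomorphy for {B, P, S}.
III: derived state '0' in P only — an autapomorphy, so it tells us nothing about relationships among taxa.
IV (derived state '1') is shared by all ingroup taxa — unites the whole ingroup.
V: derived state '0' in B and P only — synapomorphy for {B, P}.
Most parsimonious ingroup topology: (A,(((B,P),S),Q)).
P and B form a cherry on this tree, so they are sister taxa.

B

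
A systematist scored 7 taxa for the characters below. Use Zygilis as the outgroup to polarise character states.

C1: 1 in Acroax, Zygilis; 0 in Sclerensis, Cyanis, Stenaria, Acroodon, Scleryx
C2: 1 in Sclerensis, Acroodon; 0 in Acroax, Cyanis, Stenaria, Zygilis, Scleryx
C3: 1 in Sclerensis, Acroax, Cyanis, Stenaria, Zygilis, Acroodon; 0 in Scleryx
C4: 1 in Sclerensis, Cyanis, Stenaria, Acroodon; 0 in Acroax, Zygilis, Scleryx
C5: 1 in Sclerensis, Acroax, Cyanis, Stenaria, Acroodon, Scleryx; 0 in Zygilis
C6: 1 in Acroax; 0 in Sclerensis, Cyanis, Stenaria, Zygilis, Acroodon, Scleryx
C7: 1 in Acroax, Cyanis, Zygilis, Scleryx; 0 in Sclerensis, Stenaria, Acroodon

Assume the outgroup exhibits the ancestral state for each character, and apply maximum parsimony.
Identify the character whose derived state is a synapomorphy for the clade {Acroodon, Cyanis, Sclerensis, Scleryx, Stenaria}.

C1

Character polarity is set by the outgroup: the derived state is whichever differs from the outgroup's state, so for C1, C3, C7 the derived state is '0', and for the remaining characters it is '1'.
Only Acroodon, Cyanis, Sclerensis, Scleryx, and Stenaria show the derived state '0' for C1, supporting them as a clade.
C2: derived state '1' in Acroodon and Sclerensis only — synapomorphy for {Acroodon, Sclerensis}.
C3 (derived state '0') is unique to Scleryx (autapomorphy; uninformative for grouping).
C4: derived state '1' in Acroodon, Cyanis, Sclerensis, and Stenaria only — synapomorphy for {Acroodon, Cyanis, Sclerensis, Stenaria}.
All ingroup taxa share the derived state '1' for C5; it defines the ingroup but does not resolve relationships within it.
C6 (derived state '1') is unique to Acroax (autapomorphy; uninformative for grouping).
C7: derived state '0' in Acroodon, Sclerensis, and Stenaria only — synapomorphy for {Acroodon, Sclerensis, Stenaria}.
Most parsimonious ingroup topology: (((((Acroodon,Sclerensis),Stenaria),Cyanis),Scleryx),Acroax).
The clade {Acroodon, Cyanis, Sclerensis, Scleryx, Stenaria} is supported by C1: its derived state '0' occurs in exactly those taxa and in no other taxon (including the outgroup).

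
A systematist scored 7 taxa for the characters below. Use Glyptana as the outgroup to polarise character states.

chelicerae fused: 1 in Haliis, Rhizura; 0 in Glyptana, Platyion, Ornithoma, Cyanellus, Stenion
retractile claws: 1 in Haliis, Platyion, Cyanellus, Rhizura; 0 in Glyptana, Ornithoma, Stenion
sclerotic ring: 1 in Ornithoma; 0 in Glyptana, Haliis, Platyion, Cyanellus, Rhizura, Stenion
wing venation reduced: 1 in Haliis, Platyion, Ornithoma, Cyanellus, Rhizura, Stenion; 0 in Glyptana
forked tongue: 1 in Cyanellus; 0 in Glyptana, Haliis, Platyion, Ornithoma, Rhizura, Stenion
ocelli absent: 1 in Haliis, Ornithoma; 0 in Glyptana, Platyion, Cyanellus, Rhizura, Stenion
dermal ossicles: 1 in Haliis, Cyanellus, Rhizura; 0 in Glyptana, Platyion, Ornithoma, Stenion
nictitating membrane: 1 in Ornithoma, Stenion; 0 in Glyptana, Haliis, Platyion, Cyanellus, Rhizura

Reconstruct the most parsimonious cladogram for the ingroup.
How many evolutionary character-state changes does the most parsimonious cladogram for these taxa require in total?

9

The outgroup has state '0' for every character, so '1' is the derived state throughout.
chelicerae fused (derived state '1') is shared by Haliis and Rhizura — a synapomorphy uniting that clade.
retractile claws: derived state '1' in Cyanellus, Haliis, Platyion, and Rhizura only — synapomorphy for {Cyanellus, Haliis, Platyion, Rhizura}.
sclerotic ring (derived state '1') is unique to Ornithoma (autapomorphy; uninformative for grouping).
All ingroup taxa share the derived state '1' for wing venation reduced; it defines the ingroup but does not resolve relationships within it.
forked tongue: derived state '1' in Cyanellus only — an autapomorphy, so it tells us nothing about relationships among taxa.
ocelli absent groups Haliis and Ornithoma, which is incompatible with the clades supported by the remaining characters; treating it as convergent (homoplasy) costs fewer steps than any alternative tree.
dermal ossicles (derived state '1') is shared by Cyanellus, Haliis, and Rhizura — a synapomorphy uniting that clade.
Only Ornithoma and Stenion show the derived state '1' for nictitating membrane, supporting them as a clade.
Most parsimonious ingroup topology: ((((Haliis,Rhizura),Cyanellus),Platyion),(Ornithoma,Stenion)).
Changes per character on this tree: chelicerae fused: 1; retractile claws: 1; sclerotic ring: 1; wing venation reduced: 1; forked tongue: 1; ocelli absent: 2; dermal ossicles: 1; nictitating membrane: 1.
Total = 9.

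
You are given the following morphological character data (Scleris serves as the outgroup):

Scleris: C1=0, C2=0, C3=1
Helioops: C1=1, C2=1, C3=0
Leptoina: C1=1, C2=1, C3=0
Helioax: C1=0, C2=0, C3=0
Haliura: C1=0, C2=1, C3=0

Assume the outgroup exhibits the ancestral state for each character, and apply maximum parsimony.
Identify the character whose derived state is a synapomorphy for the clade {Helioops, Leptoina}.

Character polarity is set by the outgroup: the derived state is whichever differs from the outgroup's state, so for C3 the derived state is '0', and for the remaining characters it is '1'.
C1 (derived state '1') is shared by Helioops and Leptoina — a synapomorphy uniting that clade.
C2 (derived state '1') is shared by Haliura, Helioops, and Leptoina — a synapomorphy uniting that clade.
All ingroup taxa share the derived state '0' for C3; it defines the ingroup but does not resolve relationships within it.
Most parsimonious ingroup topology: (((Helioops,Leptoina),Haliura),Helioax).
The clade {Helioops, Leptoina} is supported by C1: its derived state '1' occurs in exactly those taxa and in no other taxon (including the outgroup).

C1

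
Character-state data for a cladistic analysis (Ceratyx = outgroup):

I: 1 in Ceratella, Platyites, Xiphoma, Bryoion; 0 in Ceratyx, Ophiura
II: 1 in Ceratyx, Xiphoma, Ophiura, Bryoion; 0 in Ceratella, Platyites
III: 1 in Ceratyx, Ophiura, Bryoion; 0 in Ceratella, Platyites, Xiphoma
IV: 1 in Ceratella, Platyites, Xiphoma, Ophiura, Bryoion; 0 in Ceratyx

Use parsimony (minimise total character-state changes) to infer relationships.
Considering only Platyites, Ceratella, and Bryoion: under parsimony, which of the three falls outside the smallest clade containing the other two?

Bryoion

Character polarity is set by the outgroup: the derived state is whichever differs from the outgroup's state, so for II, III the derived state is '0', and for the remaining characters it is '1'.
I: derived state '1' in Bryoion, Ceratella, Platyites, and Xiphoma only — synapomorphy for {Bryoion, Ceratella, Platyites, Xiphoma}.
II: derived state '0' in Ceratella and Platyites only — synapomorphy for {Ceratella, Platyites}.
Only Ceratella, Platyites, and Xiphoma show the derived state '0' for III, supporting them as a clade.
All ingroup taxa share the derived state '1' for IV; it defines the ingroup but does not resolve relationships within it.
Most parsimonious ingroup topology: ((((Ceratella,Platyites),Xiphoma),Bryoion),Ophiura).
Ceratella and Platyites share a more recent common ancestor with each other than either does with Bryoion, so Bryoion is the least closely related of the three.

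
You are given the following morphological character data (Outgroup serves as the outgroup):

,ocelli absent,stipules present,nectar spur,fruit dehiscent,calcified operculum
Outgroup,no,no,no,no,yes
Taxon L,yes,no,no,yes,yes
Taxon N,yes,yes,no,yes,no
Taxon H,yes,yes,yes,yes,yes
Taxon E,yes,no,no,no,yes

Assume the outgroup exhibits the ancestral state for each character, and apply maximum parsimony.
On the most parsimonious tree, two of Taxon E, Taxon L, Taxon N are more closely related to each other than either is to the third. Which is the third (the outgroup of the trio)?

Character polarity is set by the outgroup: the derived state is whichever differs from the outgroup's state, so for calcified operculum the derived state is 'no', and for the remaining characters it is 'yes'.
All ingroup taxa share the derived state 'yes' for ocelli absent; it defines the ingroup but does not resolve relationships within it.
stipules present: derived state 'yes' in Taxon H and Taxon N only — synapomorphy for {Taxon H, Taxon N}.
nectar spur (derived state 'yes') is unique to Taxon H (autapomorphy; uninformative for grouping).
fruit dehiscent (derived state 'yes') is shared by Taxon H, Taxon L, and Taxon N — a synapomorphy uniting that clade.
calcified operculum (derived state 'no') is unique to Taxon N (autapomorphy; uninformative for grouping).
Most parsimonious ingroup topology: ((Taxon L,(Taxon N,Taxon H)),Taxon E).
Taxon N and Taxon L share a more recent common ancestor with each other than either does with Taxon E, so Taxon E is the least closely related of the three.

Taxon E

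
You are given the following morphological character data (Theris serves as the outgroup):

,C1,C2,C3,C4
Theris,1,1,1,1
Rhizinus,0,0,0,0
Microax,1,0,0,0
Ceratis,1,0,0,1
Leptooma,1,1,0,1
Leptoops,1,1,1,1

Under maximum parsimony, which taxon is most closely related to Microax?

Rhizinus

The outgroup has state '1' for every character, so '0' is the derived state throughout.
C1: derived state '0' in Rhizinus only — an autapomorphy, so it tells us nothing about relationships among taxa.
C2 (derived state '0') is shared by Ceratis, Microax, and Rhizinus — a synapomorphy uniting that clade.
C3: derived state '0' in Ceratis, Leptooma, Microax, and Rhizinus only — synapomorphy for {Ceratis, Leptooma, Microax, Rhizinus}.
C4: derived state '0' in Microax and Rhizinus only — synapomorphy for {Microax, Rhizinus}.
Most parsimonious ingroup topology: ((((Rhizinus,Microax),Ceratis),Leptooma),Leptoops).
Microax and Rhizinus form a cherry on this tree, so they are sister taxa.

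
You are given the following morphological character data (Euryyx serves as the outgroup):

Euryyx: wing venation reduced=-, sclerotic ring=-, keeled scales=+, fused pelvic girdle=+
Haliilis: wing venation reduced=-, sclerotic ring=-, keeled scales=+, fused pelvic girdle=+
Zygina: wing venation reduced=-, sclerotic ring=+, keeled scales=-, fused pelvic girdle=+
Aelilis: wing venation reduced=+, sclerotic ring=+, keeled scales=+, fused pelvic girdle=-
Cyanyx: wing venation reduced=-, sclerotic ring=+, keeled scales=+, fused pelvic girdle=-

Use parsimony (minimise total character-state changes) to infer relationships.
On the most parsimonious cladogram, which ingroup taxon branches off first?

Character polarity is set by the outgroup: the derived state is whichever differs from the outgroup's state, so for keeled scales, fused pelvic girdle the derived state is '-', and for the remaining characters it is '+'.
wing venation reduced: derived state '+' in Aelilis only — an autapomorphy, so it tells us nothing about relationships among taxa.
sclerotic ring: derived state '+' in Aelilis, Cyanyx, and Zygina only — synapomorphy for {Aelilis, Cyanyx, Zygina}.
keeled scales (derived state '-') is unique to Zygina (autapomorphy; uninformative for grouping).
Only Aelilis and Cyanyx show the derived state '-' for fused pelvic girdle, supporting them as a clade.
Most parsimonious ingroup topology: (Haliilis,(Zygina,(Aelilis,Cyanyx))).
Haliilis is sister to the clade containing all other ingroup taxa, so it is the earliest-diverging (most basal) ingroup lineage.

Haliilis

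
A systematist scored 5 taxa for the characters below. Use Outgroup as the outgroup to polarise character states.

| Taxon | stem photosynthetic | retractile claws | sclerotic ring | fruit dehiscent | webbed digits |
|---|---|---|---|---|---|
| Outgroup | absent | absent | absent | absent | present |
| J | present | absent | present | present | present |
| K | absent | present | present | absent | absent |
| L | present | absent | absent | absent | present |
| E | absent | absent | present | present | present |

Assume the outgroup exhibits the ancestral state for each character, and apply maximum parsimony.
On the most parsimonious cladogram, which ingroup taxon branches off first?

Character polarity is set by the outgroup: the derived state is whichever differs from the outgroup's state, so for webbed digits the derived state is 'absent', and for the remaining characters it is 'present'.
stem photosynthetic (state 'present') occurs in J and L but conflicts with the nesting implied by the other characters — most parsimoniously interpreted as homoplasy.
retractile claws: derived state 'present' in K only — an autapomorphy, so it tells us nothing about relationships among taxa.
sclerotic ring (derived state 'present') is shared by E, J, and K — a synapomorphy uniting that clade.
fruit dehiscent (derived state 'present') is shared by E and J — a synapomorphy uniting that clade.
webbed digits: derived state 'absent' in K only — an autapomorphy, so it tells us nothing about relationships among taxa.
Most parsimonious ingroup topology: (((J,E),K),L).
L is sister to the clade containing all other ingroup taxa, so it is the earliest-diverging (most basal) ingroup lineage.

L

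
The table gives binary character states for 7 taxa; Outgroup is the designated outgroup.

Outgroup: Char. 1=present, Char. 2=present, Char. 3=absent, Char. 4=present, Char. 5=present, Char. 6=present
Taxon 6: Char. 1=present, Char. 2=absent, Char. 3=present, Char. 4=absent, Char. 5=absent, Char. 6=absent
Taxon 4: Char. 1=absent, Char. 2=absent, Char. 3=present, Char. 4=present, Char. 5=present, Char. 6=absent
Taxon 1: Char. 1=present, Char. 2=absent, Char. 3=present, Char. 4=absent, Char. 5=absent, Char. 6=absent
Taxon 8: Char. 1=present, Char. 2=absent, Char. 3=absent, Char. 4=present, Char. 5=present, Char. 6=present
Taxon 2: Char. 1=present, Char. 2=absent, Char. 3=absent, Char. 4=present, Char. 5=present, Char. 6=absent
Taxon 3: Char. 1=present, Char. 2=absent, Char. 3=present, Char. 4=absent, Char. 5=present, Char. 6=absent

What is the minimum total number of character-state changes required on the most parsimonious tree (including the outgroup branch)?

6

Character polarity is set by the outgroup: the derived state is whichever differs from the outgroup's state, so for Char. 1, Char. 2, Char. 4, Char. 5, Char. 6 the derived state is 'absent', and for the remaining characters it is 'present'.
Char. 1 (derived state 'absent') is unique to Taxon 4 (autapomorphy; uninformative for grouping).
All ingroup taxa share the derived state 'absent' for Char. 2; it defines the ingroup but does not resolve relationships within it.
Only Taxon 1, Taxon 3, Taxon 4, and Taxon 6 show the derived state 'present' for Char. 3, supporting them as a clade.
Char. 4 (derived state 'absent') is shared by Taxon 1, Taxon 3, and Taxon 6 — a synapomorphy uniting that clade.
Char. 5: derived state 'absent' in Taxon 1 and Taxon 6 only — synapomorphy for {Taxon 1, Taxon 6}.
Char. 6 (derived state 'absent') is shared by Taxon 1, Taxon 2, Taxon 3, Taxon 4, and Taxon 6 — a synapomorphy uniting that clade.
Most parsimonious ingroup topology: (((((Taxon 6,Taxon 1),Taxon 3),Taxon 4),Taxon 2),Taxon 8).
Changes per character on this tree: Char. 1: 1; Char. 2: 1; Char. 3: 1; Char. 4: 1; Char. 5: 1; Char. 6: 1.
Total = 6.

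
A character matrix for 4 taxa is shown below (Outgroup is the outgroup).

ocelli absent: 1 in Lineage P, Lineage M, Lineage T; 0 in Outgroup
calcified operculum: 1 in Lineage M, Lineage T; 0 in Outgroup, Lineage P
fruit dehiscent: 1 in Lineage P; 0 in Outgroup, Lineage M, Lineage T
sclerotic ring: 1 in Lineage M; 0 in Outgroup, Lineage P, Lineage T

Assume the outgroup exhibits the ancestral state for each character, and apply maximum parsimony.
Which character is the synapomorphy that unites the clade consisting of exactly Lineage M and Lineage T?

The outgroup has state '0' for every character, so '1' is the derived state throughout.
ocelli absent (derived state '1') is shared by all ingroup taxa — unites the whole ingroup.
calcified operculum: derived state '1' in Lineage M and Lineage T only — synapomorphy for {Lineage M, Lineage T}.
fruit dehiscent (derived state '1') is unique to Lineage P (autapomorphy; uninformative for grouping).
sclerotic ring (derived state '1') is unique to Lineage M (autapomorphy; uninformative for grouping).
Most parsimonious ingroup topology: ((Lineage T,Lineage M),Lineage P).
The clade {Lineage M, Lineage T} is supported by calcified operculum: its derived state '1' occurs in exactly those taxa and in no other taxon (including the outgroup).

calcified operculum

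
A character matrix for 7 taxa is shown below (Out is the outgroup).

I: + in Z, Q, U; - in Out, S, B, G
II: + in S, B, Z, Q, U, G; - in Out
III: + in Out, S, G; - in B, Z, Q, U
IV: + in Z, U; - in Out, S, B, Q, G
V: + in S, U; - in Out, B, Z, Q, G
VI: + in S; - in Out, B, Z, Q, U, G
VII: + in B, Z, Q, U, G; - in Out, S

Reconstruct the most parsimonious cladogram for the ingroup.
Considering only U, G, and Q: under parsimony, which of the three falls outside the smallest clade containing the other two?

Character polarity is set by the outgroup: the derived state is whichever differs from the outgroup's state, so for III the derived state is '-', and for the remaining characters it is '+'.
I: derived state '+' in Q, U, and Z only — synapomorphy for {Q, U, Z}.
II (derived state '+') is shared by all ingroup taxa — unites the whole ingroup.
III (derived state '-') is shared by B, Q, U, and Z — a synapomorphy uniting that clade.
Only U and Z show the derived state '+' for IV, supporting them as a clade.
V (state '+') occurs in S and U but conflicts with the nesting implied by the other characters — most parsimoniously interpreted as homoplasy.
VI (derived state '+') is unique to S (autapomorphy; uninformative for grouping).
VII (derived state '+') is shared by B, G, Q, U, and Z — a synapomorphy uniting that clade.
Most parsimonious ingroup topology: (S,((B,((Z,U),Q)),G)).
U and Q share a more recent common ancestor with each other than either does with G, so G is the least closely related of the three.

G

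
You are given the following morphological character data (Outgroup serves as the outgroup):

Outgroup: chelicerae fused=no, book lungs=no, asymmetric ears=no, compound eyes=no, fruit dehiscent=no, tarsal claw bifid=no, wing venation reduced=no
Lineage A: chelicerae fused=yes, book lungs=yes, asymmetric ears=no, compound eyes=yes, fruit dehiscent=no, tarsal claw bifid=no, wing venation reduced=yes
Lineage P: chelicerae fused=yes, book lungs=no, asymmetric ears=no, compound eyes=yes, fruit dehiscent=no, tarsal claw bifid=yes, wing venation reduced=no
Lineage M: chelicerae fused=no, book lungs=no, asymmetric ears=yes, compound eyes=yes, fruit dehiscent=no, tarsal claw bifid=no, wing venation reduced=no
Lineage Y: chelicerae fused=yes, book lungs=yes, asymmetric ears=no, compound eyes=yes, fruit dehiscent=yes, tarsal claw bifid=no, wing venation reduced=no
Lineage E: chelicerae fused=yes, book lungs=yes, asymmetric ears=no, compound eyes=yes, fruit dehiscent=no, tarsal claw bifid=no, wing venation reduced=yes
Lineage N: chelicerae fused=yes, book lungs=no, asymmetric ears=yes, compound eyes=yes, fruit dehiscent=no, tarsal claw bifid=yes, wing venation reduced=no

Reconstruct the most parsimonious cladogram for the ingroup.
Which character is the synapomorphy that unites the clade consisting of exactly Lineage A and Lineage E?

The outgroup has state 'no' for every character, so 'yes' is the derived state throughout.
chelicerae fused: derived state 'yes' in Lineage A, Lineage E, Lineage N, Lineage P, and Lineage Y only — synapomorphy for {Lineage A, Lineage E, Lineage N, Lineage P, Lineage Y}.
Only Lineage A, Lineage E, and Lineage Y show the derived state 'yes' for book lungs, supporting them as a clade.
asymmetric ears groups Lineage M and Lineage N, which is incompatible with the clades supported by the remaining characters; treating it as convergent (homoplasy) costs fewer steps than any alternative tree.
All ingroup taxa share the derived state 'yes' for compound eyes; it defines the ingroup but does not resolve relationships within it.
fruit dehiscent: derived state 'yes' in Lineage Y only — an autapomorphy, so it tells us nothing about relationships among taxa.
tarsal claw bifid: derived state 'yes' in Lineage N and Lineage P only — synapomorphy for {Lineage N, Lineage P}.
Only Lineage A and Lineage E show the derived state 'yes' for wing venation reduced, supporting them as a clade.
Most parsimonious ingroup topology: ((((Lineage A,Lineage E),Lineage Y),(Lineage P,Lineage N)),Lineage M).
The clade {Lineage A, Lineage E} is supported by wing venation reduced: its derived state 'yes' occurs in exactly those taxa and in no other taxon (including the outgroup).

wing venation reduced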